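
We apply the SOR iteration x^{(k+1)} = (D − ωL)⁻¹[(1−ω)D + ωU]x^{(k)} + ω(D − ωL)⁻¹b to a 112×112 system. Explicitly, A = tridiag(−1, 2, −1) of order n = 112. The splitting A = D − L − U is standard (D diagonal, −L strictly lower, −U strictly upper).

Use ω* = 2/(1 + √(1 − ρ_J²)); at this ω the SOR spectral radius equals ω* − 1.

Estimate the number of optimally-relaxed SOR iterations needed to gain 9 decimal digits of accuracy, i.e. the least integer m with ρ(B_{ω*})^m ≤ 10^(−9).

m = 373

ρ_J = max_k |cos(kπ/113)| = cos(π/113) = 0.9996136
1 − cos²(π/113) = sin²(π/113) ⇒ √(1−ρ_J²) = sin(π/113) = 0.0277981.
Then 2/(1+√(1−ρ_J²)) = 2/(1+0.0277981); ω* = 2/1.0277981 = 1.9459075.
At ω = 1.9459075 every |λ(B_ω)| = ω−1, so ρ_SOR = 0.9459075.
Need (0.9459075)^m ≤ 10^(−9): m ≥ 9·ln10/|ln 0.9459075| = 20.7233/0.0556105 = 372.651 ⇒ m = 373.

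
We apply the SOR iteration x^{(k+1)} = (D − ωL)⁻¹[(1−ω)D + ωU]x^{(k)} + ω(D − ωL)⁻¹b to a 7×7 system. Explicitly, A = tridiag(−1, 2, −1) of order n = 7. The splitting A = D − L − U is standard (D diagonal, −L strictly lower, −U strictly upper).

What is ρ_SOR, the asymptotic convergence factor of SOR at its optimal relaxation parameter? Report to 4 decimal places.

ρ_SOR = 0.4465

spectrum of D⁻¹(L+U) = {cos(kπ/8) : 1≤k≤7}; ρ_J = cos(π/8) = 0.9239.
√(1−ρ_J²) = |sin(π/8)| = 0.38268
Young: ω* = 2/(1+√(1−ρ_J²)) = 2/(1+0.38268) = 2/1.38268 = 1.4465.
At ω = 1.4465 every |λ(B_ω)| = ω−1, so ρ_SOR = 0.4465.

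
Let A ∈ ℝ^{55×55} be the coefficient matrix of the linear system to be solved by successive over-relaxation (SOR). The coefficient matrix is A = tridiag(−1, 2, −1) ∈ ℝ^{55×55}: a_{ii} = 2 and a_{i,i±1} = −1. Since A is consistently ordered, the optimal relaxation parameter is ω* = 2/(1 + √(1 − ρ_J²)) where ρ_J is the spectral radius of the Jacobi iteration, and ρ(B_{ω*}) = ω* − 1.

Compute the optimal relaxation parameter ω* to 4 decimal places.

ω* = 1.8938

With n=55, ρ(Jacobi) = cos(π/56) = 0.9984.
√(1 − cos²(π/56)) = sin(π/56) ≈ 0.05607.
[ω*] 2 ÷ (1 + 0.05607) = 2 ÷ 1.05607 = 1.8938.
ρ(B_{ω*}) = ω*−1 = 0.8938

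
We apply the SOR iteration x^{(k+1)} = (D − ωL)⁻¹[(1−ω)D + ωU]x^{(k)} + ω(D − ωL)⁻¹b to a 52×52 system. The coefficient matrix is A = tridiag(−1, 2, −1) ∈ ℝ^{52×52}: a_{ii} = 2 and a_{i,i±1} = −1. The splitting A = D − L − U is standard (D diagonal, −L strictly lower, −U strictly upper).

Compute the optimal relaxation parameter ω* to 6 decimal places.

With n=52, ρ(Jacobi) = cos(π/53) = 0.998244.
root = sin(π/53) = 0.0592406  (since 1−cos² = sin²).
Young: ω* = 2/(1+√(1−ρ_J²)) = 2/(1+0.0592406) = 2/1.0592406 = 1.888145.
ρ_SOR = ω* − 1 ≈ 0.888145.

ω* = 1.888145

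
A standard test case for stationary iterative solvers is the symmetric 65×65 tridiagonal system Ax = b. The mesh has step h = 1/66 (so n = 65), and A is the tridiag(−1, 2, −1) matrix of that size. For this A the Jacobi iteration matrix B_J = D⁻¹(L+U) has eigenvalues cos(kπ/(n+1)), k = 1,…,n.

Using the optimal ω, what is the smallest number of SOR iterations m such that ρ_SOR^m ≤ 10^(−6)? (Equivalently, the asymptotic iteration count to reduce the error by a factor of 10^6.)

B_J for the 65×65 system has eigenvalues cos(kπ/66); ρ_J = cos(π/66) = 0.9988673.
√(1−ρ_J²) = |sin(π/66)| = 0.0475819
Young: ω* = 2/(1+√(1−ρ_J²)) = 2/(1+0.0475819) = 2/1.0475819 = 1.9091586.
ρ_SOR = ω* − 1 = 1.9091586 − 1 = 0.9091586.
(0.9091586)^m ≤ 10^{−6}  ⇒  m·ln(0.9091586) ≤ −6·ln10  ⇒  m ≥ 145.066  ⇒  m = 146

m = 146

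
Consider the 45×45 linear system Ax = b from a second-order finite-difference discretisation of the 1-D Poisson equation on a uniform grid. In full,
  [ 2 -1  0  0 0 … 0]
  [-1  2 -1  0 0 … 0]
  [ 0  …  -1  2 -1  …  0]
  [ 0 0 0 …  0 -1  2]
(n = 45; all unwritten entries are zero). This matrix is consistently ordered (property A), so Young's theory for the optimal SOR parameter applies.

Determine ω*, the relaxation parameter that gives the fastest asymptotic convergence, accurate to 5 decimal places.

With n=45, ρ(Jacobi) = cos(π/46) = 0.99767.
√(1−ρ_J²) simplifies to sin(π/46) = 0.068242.
Then 2/(1+√(1−ρ_J²)) = 2/(1+0.068242); ω* = 2/1.068242 = 1.87223.
ρ_SOR = ω* − 1 ≈ 0.87223.

ω* = 1.87223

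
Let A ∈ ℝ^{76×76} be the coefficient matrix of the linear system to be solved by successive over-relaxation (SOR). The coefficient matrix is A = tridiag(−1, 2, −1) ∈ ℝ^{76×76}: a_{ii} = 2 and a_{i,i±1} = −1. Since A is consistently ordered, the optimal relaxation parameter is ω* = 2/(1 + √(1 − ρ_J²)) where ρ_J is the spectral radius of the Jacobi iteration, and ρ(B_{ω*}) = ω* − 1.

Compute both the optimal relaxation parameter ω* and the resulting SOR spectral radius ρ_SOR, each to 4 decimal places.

n=76: λ(B_J) = 1 − λ(A)/2 = cos(kπ/77); k=1 gives ρ_J = 0.9992.
1 − cos²(π/77) = sin²(π/77) ⇒ √(1−ρ_J²) = sin(π/77) = 0.04079.
ω* = 2/(1 + 0.04079) = 2/1.04079 = 1.9216.
At ω = 1.9216 every |λ(B_ω)| = ω−1, so ρ_SOR = 0.9216.

ω* = 1.9216, ρ_SOR = 0.9216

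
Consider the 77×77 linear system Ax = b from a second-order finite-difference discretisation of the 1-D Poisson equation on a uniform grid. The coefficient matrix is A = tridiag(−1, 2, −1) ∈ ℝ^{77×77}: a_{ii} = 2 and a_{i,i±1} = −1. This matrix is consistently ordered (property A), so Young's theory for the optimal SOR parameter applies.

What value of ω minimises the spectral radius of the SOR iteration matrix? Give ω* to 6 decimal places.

½·tridiag(1,0,1) at n=77: λ_k = cos(kπ/78); max |λ| at k=1 ⇒ ρ_J = cos(π/78) ≈ 0.999189.
√(1 − cos²(π/78)) = sin(π/78) ≈ 0.0402659.
ω* = 2/(1+0.0402659) = 1.922585
and ρ(B_{ω*}) = 1.922585 − 1 = 0.922585.

ω* = 1.922585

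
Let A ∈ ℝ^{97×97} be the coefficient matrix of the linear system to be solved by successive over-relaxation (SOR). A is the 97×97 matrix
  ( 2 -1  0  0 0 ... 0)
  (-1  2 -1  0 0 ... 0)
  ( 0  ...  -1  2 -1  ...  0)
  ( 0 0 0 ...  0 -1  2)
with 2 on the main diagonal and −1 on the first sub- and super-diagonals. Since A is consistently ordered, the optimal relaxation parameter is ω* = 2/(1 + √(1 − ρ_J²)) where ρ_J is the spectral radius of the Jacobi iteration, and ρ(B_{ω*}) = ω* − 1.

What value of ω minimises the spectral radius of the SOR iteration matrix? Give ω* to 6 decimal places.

½·tridiag(1,0,1) at n=97: λ_k = cos(kπ/98); max |λ| at k=1 ⇒ ρ_J = cos(π/98) ≈ 0.999486.
√(1−ρ_J²) simplifies to sin(π/98) = 0.0320516.
So ω* = 2/1.0320516 = 1.937888 (Young).
At ω = 1.937888 every |λ(B_ω)| = ω−1, so ρ_SOR = 0.937888.

ω* = 1.937888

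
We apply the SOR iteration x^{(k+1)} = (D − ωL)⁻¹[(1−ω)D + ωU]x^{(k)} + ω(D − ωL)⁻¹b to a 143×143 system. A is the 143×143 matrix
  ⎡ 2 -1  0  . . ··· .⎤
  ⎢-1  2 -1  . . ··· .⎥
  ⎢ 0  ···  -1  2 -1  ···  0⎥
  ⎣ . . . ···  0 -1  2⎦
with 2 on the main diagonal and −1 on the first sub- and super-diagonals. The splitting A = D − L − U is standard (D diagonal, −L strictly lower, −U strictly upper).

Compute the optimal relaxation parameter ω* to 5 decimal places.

ω* = 1.95730

B_J for the 143×143 system has eigenvalues cos(kπ/144); ρ_J = cos(π/144) = 0.99976.
root = sin(π/144) = 0.021815  (since 1−cos² = sin²).
ω* = 2 / (1 + 0.021815) = 2 / 1.021815 ≈ 1.95730.
Hence ρ(B_{ω*}) = 1.95730 − 1 = 0.95730.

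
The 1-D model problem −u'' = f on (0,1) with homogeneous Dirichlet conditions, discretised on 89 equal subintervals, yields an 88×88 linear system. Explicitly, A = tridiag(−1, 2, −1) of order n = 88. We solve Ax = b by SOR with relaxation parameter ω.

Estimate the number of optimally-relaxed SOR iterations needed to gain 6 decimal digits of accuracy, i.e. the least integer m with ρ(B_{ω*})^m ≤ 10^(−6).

m = 196

spectrum of D⁻¹(L+U) = {cos(kπ/89) : 1≤k≤88}; ρ_J = cos(π/89) = 0.9993771.
root = sin(π/89) = 0.0352915  (since 1−cos² = sin²).
ω* = 2/(1 + 0.0352915) = 2/1.0352915 = 1.9318231.
ρ_SOR = ω* − 1 ≈ 0.9318231.
6·ln10 = 13.8155; −ln(0.9318231) = 0.0706123; m = ⌈13.8155/0.0706123⌉ = ⌈195.653⌉ = 196.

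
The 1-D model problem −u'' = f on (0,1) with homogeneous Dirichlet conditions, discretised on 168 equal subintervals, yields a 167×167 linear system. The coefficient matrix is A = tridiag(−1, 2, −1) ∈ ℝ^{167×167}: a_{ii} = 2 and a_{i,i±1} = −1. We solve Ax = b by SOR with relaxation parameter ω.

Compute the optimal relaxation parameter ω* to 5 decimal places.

ω* = 1.96329

spectrum of D⁻¹(L+U) = {cos(kπ/168) : 1≤k≤167}; ρ_J = cos(π/168) = 0.99983.
root = sin(π/168) = 0.018699  (since 1−cos² = sin²).
Young: ω* = 2/(1+√(1−ρ_J²)) = 2/(1+0.018699) = 2/1.018699 = 1.96329.
At ω = 1.96329 every |λ(B_ω)| = ω−1, so ρ_SOR = 0.96329.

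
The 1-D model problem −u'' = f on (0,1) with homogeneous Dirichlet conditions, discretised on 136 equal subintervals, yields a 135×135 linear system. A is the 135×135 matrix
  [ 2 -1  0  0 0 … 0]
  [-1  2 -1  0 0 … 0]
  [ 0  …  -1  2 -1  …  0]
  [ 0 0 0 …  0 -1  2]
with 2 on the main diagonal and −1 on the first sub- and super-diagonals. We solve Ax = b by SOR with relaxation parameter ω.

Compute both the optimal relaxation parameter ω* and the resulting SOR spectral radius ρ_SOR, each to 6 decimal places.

ω* = 1.954847, ρ_SOR = 0.954847

½·tridiag(1,0,1) at n=135: λ_k = cos(kπ/136); max |λ| at k=1 ⇒ ρ_J = cos(π/136) ≈ 0.999733.
1 − cos²(π/136) = sin²(π/136) ⇒ √(1−ρ_J²) = sin(π/136) = 0.0230979.
ω* = 2/(1 + 0.0230979) = 2/1.0230979 = 1.954847.
ρ(B_{ω*}) = ω*−1 = 0.954847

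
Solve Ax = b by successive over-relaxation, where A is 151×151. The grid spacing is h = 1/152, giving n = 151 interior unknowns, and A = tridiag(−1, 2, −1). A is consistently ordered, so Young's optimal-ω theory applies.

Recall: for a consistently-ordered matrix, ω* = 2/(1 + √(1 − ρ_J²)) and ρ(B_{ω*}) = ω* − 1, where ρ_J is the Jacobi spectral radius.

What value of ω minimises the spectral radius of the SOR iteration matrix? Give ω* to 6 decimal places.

B_J for the 151×151 system has eigenvalues cos(kπ/152); ρ_J = cos(π/152) = 0.999786.
√(1 − cos²(π/152)) = sin(π/152) ≈ 0.0206669.
[ω*] 2 ÷ (1 + 0.0206669) = 2 ÷ 1.0206669 = 1.959503.
At ω = 1.959503 every |λ(B_ω)| = ω−1, so ρ_SOR = 0.959503.

ω* = 1.959503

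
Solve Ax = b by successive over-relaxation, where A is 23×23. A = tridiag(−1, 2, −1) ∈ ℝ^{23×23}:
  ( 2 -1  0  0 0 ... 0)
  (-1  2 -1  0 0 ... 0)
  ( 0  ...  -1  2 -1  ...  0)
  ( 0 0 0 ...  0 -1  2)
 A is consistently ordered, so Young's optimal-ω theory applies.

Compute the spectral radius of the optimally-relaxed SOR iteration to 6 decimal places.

With n=23, ρ(Jacobi) = cos(π/24) = 0.991445.
1 − cos²(π/24) = sin²(π/24) ⇒ √(1−ρ_J²) = sin(π/24) = 0.1305262.
Then 2/(1+√(1−ρ_J²)) = 2/(1+0.1305262); ω* = 2/1.1305262 = 1.769088.
ρ_SOR = ω* − 1 = 1.769088 − 1 = 0.769088.

ρ_SOR = 0.769088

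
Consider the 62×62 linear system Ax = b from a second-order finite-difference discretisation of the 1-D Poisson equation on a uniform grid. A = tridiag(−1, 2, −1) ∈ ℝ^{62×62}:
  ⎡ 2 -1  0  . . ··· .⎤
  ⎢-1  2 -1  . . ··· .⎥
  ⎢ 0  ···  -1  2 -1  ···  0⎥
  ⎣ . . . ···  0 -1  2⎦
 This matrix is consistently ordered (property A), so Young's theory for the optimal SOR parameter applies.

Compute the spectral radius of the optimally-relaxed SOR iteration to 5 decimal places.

With n=62, ρ(Jacobi) = cos(π/63) = 0.99876.
1 − cos²(π/63) = sin²(π/63) ⇒ √(1−ρ_J²) = sin(π/63) = 0.049846.
ω* = 2/(1 + 0.049846) = 2/1.049846 = 1.90504.
ρ(B_{ω*}) = ω*−1 = 0.90504

ρ_SOR = 0.90504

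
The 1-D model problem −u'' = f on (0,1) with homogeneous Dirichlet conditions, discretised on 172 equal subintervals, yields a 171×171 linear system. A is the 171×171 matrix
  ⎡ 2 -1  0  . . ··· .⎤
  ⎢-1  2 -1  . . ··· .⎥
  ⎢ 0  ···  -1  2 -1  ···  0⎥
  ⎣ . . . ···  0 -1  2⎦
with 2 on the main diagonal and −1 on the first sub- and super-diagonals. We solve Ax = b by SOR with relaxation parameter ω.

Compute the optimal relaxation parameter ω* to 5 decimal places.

[ρ_J] n=171: ρ(B_J) = cos(π/(n+1)) = cos(π/172) = 0.99983.
√(1−ρ_J²) = |sin(π/172)| = 0.018264
Then 2/(1+√(1−ρ_J²)) = 2/(1+0.018264); ω* = 2/1.018264 = 1.96413.
and ρ(B_{ω*}) = 1.96413 − 1 = 0.96413.

ω* = 1.96413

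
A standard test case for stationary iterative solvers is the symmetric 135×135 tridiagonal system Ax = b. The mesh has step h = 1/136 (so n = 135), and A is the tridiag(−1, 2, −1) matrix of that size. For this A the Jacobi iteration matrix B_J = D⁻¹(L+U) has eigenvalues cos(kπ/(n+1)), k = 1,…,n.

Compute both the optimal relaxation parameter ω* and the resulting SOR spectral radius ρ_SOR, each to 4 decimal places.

B_J for the 135×135 system has eigenvalues cos(kπ/136); ρ_J = cos(π/136) = 0.9997.
√(1−ρ_J²) = |sin(π/136)| = 0.02310
So ω* = 2/1.02310 = 1.9548 (Young).
and ρ(B_{ω*}) = 1.9548 − 1 = 0.9548.

ω* = 1.9548, ρ_SOR = 0.9548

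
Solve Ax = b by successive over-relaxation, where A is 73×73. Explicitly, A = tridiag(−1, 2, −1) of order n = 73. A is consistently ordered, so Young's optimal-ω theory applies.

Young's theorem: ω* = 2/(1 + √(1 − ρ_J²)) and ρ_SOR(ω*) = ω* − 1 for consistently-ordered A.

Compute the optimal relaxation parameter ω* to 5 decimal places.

ρ_J = max_k |cos(kπ/74)| = cos(π/74) = 0.99910
root = sin(π/74) = 0.042441  (since 1−cos² = sin²).
ω* = 2/(1+0.042441) = 1.91857
and ρ(B_{ω*}) = 1.91857 − 1 = 0.91857.

ω* = 1.91857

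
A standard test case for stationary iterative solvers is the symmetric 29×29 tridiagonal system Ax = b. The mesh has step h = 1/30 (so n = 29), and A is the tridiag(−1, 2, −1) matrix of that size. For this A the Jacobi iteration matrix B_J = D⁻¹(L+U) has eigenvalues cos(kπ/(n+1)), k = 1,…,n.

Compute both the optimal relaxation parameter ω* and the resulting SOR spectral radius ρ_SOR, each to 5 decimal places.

[ρ_J] n=29: ρ(B_J) = cos(π/(n+1)) = cos(π/30) = 0.99452.
1 − cos²(π/30) = sin²(π/30) ⇒ √(1−ρ_J²) = sin(π/30) = 0.104528.
ω* = 2/(1 + 0.104528) = 2/1.104528 = 1.81073.
ρ_SOR = ω* − 1 = 1.81073 − 1 = 0.81073.

ω* = 1.81073, ρ_SOR = 0.81073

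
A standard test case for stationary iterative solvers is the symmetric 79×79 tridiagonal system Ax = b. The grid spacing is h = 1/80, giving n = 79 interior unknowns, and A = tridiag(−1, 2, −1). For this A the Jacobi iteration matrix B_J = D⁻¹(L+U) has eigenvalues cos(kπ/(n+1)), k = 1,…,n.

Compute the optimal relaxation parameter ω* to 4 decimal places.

ρ_J = max_k |cos(kπ/80)| = cos(π/80) = 0.9992
√(1−ρ_J²) simplifies to sin(π/80) = 0.03926.
[ω*] 2 ÷ (1 + 0.03926) = 2 ÷ 1.03926 = 1.9244.
Hence ρ(B_{ω*}) = 1.9244 − 1 = 0.9244.

ω* = 1.9244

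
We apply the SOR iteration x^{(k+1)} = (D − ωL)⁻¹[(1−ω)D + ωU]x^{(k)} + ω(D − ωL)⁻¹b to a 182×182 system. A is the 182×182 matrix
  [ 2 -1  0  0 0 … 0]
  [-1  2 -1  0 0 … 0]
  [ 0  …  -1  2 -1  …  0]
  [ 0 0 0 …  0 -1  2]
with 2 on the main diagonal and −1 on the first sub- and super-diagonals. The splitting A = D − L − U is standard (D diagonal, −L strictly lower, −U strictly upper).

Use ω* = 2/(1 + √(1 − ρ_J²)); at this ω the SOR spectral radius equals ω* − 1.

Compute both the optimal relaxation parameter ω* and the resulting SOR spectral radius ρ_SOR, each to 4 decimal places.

B_J for the 182×182 system has eigenvalues cos(kπ/183); ρ_J = cos(π/183) = 0.9999.
1 − cos²(π/183) = sin²(π/183) ⇒ √(1−ρ_J²) = sin(π/183) = 0.01717.
ω* = 2/(1 + 0.01717) = 2/1.01717 = 1.9662.
Hence ρ(B_{ω*}) = 1.9662 − 1 = 0.9662.

ω* = 1.9662, ρ_SOR = 0.9662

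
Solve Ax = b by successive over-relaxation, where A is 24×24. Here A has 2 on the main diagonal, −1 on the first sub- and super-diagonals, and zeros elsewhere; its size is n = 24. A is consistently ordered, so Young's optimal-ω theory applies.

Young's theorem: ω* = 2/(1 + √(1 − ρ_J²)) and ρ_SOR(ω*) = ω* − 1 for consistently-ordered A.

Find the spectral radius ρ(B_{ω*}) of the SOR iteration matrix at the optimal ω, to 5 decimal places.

[ρ_J] n=24: ρ(B_J) = cos(π/(n+1)) = cos(π/25) = 0.99211.
√(1 − cos²(π/25)) = sin(π/25) ≈ 0.125333.
ω* = 2 / (1 + 0.125333) = 2 / 1.125333 ≈ 1.77725.
At ω = 1.77725 every |λ(B_ω)| = ω−1, so ρ_SOR = 0.77725.

ρ_SOR = 0.77725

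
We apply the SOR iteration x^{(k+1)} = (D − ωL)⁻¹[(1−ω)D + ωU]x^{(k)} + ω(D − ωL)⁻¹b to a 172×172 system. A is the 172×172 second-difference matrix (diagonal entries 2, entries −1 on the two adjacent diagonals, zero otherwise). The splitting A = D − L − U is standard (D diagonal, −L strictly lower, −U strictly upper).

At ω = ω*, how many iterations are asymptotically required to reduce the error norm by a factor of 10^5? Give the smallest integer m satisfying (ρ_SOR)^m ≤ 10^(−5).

m = 317

½·tridiag(1,0,1) at n=172: λ_k = cos(kπ/173); max |λ| at k=1 ⇒ ρ_J = cos(π/173) ≈ 0.9998351.
√(1 − cos²(π/173)) = sin(π/173) ≈ 0.0181585.
[ω*] 2 ÷ (1 + 0.0181585) = 2 ÷ 1.0181585 = 1.9643307.
ρ_SOR = ω* − 1 ≈ 0.9643307.
m ≥ 5·ln10 / (−ln 0.9643307) = 316.976; smallest integer m = 317.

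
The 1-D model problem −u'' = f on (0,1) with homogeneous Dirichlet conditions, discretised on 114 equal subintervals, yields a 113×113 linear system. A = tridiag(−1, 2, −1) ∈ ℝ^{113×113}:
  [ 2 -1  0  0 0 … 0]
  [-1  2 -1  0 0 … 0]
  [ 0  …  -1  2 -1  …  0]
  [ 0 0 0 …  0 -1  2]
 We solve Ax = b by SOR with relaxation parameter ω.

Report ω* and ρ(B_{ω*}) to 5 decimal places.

ω* = 1.94637, ρ_SOR = 0.94637

ρ_J = max_k |cos(kπ/114)| = cos(π/114) = 0.99962
√(1 − cos²(π/114)) = sin(π/114) ≈ 0.027554.
ω* = 2/(1 + 0.027554) = 2/1.027554 = 1.94637.
ρ_SOR = ω* − 1 = 1.94637 − 1 = 0.94637.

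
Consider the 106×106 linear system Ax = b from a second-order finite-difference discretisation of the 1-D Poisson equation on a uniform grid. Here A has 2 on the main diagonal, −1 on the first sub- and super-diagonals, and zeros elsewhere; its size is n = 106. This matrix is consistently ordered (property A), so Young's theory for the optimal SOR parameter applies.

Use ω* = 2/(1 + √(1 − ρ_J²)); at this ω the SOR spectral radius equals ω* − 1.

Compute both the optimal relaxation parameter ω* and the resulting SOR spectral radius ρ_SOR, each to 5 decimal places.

B_J for the 106×106 system has eigenvalues cos(kπ/107); ρ_J = cos(π/107) = 0.99957.
√(1−ρ_J²) = |sin(π/107)| = 0.029356
ω* = 2/(1 + 0.029356) = 2/1.029356 = 1.94296.
ρ(B_{ω*}) = ω*−1 = 0.94296

ω* = 1.94296, ρ_SOR = 0.94296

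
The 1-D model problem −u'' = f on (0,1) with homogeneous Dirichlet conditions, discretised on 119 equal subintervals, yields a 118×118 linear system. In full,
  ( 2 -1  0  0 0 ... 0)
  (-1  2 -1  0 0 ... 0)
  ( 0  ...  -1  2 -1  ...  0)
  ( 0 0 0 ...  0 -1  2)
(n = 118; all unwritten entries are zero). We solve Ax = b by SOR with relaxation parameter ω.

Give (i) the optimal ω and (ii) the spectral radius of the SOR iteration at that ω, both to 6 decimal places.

ω* = 1.948564, ρ_SOR = 0.948564

B_J for the 118×118 system has eigenvalues cos(kπ/119); ρ_J = cos(π/119) = 0.999652.
1 − cos²(π/119) = sin²(π/119) ⇒ √(1−ρ_J²) = sin(π/119) = 0.0263969.
[ω*] 2 ÷ (1 + 0.0263969) = 2 ÷ 1.0263969 = 1.948564.
and ρ(B_{ω*}) = 1.948564 − 1 = 0.948564.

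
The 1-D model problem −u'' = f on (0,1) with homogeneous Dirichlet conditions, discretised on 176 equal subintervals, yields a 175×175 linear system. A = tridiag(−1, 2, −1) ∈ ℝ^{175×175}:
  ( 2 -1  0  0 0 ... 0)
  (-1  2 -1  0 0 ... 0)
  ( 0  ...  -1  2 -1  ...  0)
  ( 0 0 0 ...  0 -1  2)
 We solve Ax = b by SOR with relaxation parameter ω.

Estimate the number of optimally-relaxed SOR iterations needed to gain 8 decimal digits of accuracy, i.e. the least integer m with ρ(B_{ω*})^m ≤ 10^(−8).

½·tridiag(1,0,1) at n=175: λ_k = cos(kπ/176); max |λ| at k=1 ⇒ ρ_J = cos(π/176) ≈ 0.9998407.
root = sin(π/176) = 0.0178490  (since 1−cos² = sin²).
Then 2/(1+√(1−ρ_J²)) = 2/(1+0.0178490); ω* = 2/1.0178490 = 1.9649280.
Hence ρ(B_{ω*}) = 1.9649280 − 1 = 0.9649280.
m ≥ 8·ln10 / (−ln 0.9649280) = 515.960; smallest integer m = 516.

m = 516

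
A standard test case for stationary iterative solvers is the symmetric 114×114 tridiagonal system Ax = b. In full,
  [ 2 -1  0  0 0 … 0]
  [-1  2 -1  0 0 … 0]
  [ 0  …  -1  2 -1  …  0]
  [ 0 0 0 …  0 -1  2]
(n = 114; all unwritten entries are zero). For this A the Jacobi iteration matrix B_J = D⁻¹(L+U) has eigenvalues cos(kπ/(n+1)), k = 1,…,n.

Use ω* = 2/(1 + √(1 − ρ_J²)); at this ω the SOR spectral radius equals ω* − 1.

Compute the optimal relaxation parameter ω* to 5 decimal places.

ω* = 1.94682

spectrum of D⁻¹(L+U) = {cos(kπ/115) : 1≤k≤114}; ρ_J = cos(π/115) = 0.99963.
root = sin(π/115) = 0.027315  (since 1−cos² = sin²).
ω* = 2/(1 + 0.027315) = 2/1.027315 = 1.94682.
At ω = 1.94682 every |λ(B_ω)| = ω−1, so ρ_SOR = 0.94682.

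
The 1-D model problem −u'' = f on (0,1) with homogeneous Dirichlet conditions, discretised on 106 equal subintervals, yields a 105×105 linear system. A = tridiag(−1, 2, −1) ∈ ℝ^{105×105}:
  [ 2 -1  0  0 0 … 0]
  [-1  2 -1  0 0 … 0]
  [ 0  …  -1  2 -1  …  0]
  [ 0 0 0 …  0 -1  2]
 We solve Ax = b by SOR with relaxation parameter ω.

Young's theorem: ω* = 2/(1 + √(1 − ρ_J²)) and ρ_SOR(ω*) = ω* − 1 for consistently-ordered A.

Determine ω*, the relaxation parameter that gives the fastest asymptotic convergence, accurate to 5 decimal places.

ρ_J = max_k |cos(kπ/106)| = cos(π/106) = 0.99956
√(1−ρ_J²) = |sin(π/106)| = 0.029633
ω* = 2/(1+0.029633) = 1.94244
Hence ρ(B_{ω*}) = 1.94244 − 1 = 0.94244.

ω* = 1.94244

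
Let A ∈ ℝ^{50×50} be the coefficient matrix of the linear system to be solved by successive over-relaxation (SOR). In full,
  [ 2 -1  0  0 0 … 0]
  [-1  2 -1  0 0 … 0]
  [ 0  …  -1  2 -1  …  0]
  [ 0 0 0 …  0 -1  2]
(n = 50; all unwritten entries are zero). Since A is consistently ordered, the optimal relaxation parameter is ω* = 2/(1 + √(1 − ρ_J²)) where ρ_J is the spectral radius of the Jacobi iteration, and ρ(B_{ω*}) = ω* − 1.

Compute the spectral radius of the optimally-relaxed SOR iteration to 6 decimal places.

spectrum of D⁻¹(L+U) = {cos(kπ/51) : 1≤k≤50}; ρ_J = cos(π/51) = 0.998103.
√(1−ρ_J²) simplifies to sin(π/51) = 0.0615609.
[ω*] 2 ÷ (1 + 0.0615609) = 2 ÷ 1.0615609 = 1.884018.
[ρ_SOR] ω* − 1 = 0.884018.

ρ_SOR = 0.884018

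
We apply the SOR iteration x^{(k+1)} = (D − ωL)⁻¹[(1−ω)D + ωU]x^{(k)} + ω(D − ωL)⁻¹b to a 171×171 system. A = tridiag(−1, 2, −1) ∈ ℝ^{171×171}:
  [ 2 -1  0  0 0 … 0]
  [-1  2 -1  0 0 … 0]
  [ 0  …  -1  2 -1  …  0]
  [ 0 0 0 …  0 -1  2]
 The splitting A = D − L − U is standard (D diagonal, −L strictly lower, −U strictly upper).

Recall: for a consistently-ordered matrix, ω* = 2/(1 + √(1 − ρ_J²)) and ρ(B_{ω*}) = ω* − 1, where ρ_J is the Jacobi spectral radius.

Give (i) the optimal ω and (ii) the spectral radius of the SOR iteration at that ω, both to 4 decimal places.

n=171: λ(B_J) = 1 − λ(A)/2 = cos(kπ/172); k=1 gives ρ_J = 0.9998.
√(1 − cos²(π/172)) = sin(π/172) ≈ 0.01826.
So ω* = 2/1.01826 = 1.9641 (Young).
and ρ(B_{ω*}) = 1.9641 − 1 = 0.9641.

ω* = 1.9641, ρ_SOR = 0.9641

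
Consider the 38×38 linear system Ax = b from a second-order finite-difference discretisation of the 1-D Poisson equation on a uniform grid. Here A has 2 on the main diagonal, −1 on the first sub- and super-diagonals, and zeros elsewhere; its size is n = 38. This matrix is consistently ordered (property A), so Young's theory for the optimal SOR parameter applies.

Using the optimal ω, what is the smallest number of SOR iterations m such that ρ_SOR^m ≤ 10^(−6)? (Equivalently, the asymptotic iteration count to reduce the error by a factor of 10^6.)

With n=38, ρ(Jacobi) = cos(π/39) = 0.9967573.
1 − cos²(π/39) = sin²(π/39) ⇒ √(1−ρ_J²) = sin(π/39) = 0.0804666.
[ω*] 2 ÷ (1 + 0.0804666) = 2 ÷ 1.0804666 = 1.8510521.
and ρ(B_{ω*}) = 1.8510521 − 1 = 0.8510521.
(0.8510521)^m ≤ 10^{−6}  ⇒  m·ln(0.8510521) ≤ −6·ln10  ⇒  m ≥ 85.661  ⇒  m = 86

m = 86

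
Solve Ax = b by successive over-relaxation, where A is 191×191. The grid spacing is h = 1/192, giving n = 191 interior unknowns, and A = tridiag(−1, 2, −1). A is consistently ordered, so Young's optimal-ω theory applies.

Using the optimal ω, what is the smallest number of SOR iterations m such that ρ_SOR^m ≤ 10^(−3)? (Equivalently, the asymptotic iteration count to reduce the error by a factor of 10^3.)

m = 212

[ρ_J] n=191: ρ(B_J) = cos(π/(n+1)) = cos(π/192) = 0.9998661.
root = sin(π/192) = 0.0163617  (since 1−cos² = sin²).
So ω* = 2/1.0163617 = 1.9678034 (Young).
[ρ_SOR] ω* − 1 = 0.9678034.
For 3 digits: m = 3·ln10 / (−ln 0.9678034) = 6.90776/0.0327263 = 211.077; round up → m = 212.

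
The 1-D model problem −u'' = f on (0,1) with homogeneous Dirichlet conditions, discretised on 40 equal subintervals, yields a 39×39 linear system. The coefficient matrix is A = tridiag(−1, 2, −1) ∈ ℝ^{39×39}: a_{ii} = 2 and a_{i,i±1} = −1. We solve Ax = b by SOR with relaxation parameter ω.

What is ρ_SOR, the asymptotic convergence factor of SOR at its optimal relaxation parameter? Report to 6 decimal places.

ρ_SOR = 0.854498

n=39: λ(B_J) = 1 − λ(A)/2 = cos(kπ/40); k=1 gives ρ_J = 0.996917.
root = sin(π/40) = 0.0784591  (since 1−cos² = sin²).
Young: ω* = 2/(1+√(1−ρ_J²)) = 2/(1+0.0784591) = 2/1.0784591 = 1.854498.
At ω = 1.854498 every |λ(B_ω)| = ω−1, so ρ_SOR = 0.854498.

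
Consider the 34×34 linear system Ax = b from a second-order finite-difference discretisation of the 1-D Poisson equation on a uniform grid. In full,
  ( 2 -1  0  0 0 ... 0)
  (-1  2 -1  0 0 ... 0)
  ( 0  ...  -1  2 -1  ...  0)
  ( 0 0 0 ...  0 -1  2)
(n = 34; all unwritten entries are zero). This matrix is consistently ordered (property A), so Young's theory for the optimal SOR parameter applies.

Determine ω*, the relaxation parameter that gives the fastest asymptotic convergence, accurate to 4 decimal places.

ρ_J = max_k |cos(kπ/35)| = cos(π/35) = 0.9960
√(1 − cos²(π/35)) = sin(π/35) ≈ 0.08964.
ω* = 2/(1+0.08964) = 1.8355
ρ(B_{ω*}) = ω*−1 = 0.8355

ω* = 1.8355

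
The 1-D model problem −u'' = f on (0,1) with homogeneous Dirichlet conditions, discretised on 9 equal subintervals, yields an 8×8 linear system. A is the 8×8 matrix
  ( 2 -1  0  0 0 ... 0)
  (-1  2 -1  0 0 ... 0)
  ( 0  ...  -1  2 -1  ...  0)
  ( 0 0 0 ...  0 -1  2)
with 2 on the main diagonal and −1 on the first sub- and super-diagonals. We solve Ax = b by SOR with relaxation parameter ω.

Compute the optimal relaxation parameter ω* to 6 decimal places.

[ρ_J] n=8: ρ(B_J) = cos(π/(n+1)) = cos(π/9) = 0.939693.
1 − cos²(π/9) = sin²(π/9) ⇒ √(1−ρ_J²) = sin(π/9) = 0.3420201.
Young: ω* = 2/(1+√(1−ρ_J²)) = 2/(1+0.3420201) = 2/1.3420201 = 1.490291.
At ω = 1.490291 every |λ(B_ω)| = ω−1, so ρ_SOR = 0.490291.

ω* = 1.490291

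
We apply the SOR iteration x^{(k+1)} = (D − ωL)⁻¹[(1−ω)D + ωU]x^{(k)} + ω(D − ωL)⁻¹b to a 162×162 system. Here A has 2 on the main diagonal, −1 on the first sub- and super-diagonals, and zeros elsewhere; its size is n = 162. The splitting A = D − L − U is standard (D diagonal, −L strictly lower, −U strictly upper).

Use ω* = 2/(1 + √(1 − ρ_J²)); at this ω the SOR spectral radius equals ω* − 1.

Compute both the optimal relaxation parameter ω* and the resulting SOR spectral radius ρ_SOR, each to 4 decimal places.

ω* = 1.9622, ρ_SOR = 0.9622

n=162: λ(B_J) = 1 − λ(A)/2 = cos(kπ/163); k=1 gives ρ_J = 0.9998.
√(1−ρ_J²) simplifies to sin(π/163) = 0.01927.
ω* = 2/(1+0.01927) = 1.9622
Hence ρ(B_{ω*}) = 1.9622 − 1 = 0.9622.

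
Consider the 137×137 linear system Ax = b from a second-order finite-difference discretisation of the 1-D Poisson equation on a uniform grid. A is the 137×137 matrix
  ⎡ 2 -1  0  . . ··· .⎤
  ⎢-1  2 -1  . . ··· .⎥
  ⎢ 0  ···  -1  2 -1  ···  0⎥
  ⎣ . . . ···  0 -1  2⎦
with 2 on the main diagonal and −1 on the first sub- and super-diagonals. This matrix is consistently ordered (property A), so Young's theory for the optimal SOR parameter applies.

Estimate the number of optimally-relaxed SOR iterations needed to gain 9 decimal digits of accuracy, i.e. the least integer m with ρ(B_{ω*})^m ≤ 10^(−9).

m = 456

ρ_J = max_k |cos(kπ/138)| = cos(π/138) = 0.9997409
root = sin(π/138) = 0.0227632  (since 1−cos² = sin²).
Young: ω* = 2/(1+√(1−ρ_J²)) = 2/(1+0.0227632) = 2/1.0227632 = 1.9554869.
ρ_SOR = ω* − 1 = 1.9554869 − 1 = 0.9554869.
9·ln10 = 20.7233; −ln(0.9554869) = 0.0455342; m = ⌈20.7233/0.0455342⌉ = ⌈455.115⌉ = 456.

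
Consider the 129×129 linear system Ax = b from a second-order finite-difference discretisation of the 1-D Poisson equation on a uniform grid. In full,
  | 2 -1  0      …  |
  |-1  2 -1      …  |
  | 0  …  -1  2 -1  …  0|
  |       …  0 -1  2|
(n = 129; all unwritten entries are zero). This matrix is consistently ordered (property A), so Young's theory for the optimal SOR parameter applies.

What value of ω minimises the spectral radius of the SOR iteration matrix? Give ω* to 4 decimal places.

ω* = 1.9528

[ρ_J] n=129: ρ(B_J) = cos(π/(n+1)) = cos(π/130) = 0.9997.
√(1−ρ_J²) = |sin(π/130)| = 0.02416
Young: ω* = 2/(1+√(1−ρ_J²)) = 2/(1+0.02416) = 2/1.02416 = 1.9528.
[ρ_SOR] ω* − 1 = 0.9528.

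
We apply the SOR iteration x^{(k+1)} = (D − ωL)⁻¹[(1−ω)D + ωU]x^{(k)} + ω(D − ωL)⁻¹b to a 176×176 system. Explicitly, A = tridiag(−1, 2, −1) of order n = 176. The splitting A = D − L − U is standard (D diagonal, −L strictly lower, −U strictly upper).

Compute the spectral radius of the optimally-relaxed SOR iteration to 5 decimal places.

ρ_J = max_k |cos(kπ/177)| = cos(π/177) = 0.99984
√(1−ρ_J²) = |sin(π/177)| = 0.017748
[ω*] 2 ÷ (1 + 0.017748) = 2 ÷ 1.017748 = 1.96512.
ρ_SOR = ω* − 1 = 1.96512 − 1 = 0.96512.

ρ_SOR = 0.96512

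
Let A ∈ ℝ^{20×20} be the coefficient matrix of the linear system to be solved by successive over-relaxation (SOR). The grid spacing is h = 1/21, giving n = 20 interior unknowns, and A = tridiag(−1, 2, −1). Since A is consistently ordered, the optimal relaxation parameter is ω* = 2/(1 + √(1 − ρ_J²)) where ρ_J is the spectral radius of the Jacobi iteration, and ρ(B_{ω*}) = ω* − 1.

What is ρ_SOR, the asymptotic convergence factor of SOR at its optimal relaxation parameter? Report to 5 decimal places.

ρ_SOR = 0.74058

With n=20, ρ(Jacobi) = cos(π/21) = 0.98883.
√(1 − cos²(π/21)) = sin(π/21) ≈ 0.149042.
So ω* = 2/1.149042 = 1.74058 (Young).
ρ_SOR = ω* − 1 = 1.74058 − 1 = 0.74058.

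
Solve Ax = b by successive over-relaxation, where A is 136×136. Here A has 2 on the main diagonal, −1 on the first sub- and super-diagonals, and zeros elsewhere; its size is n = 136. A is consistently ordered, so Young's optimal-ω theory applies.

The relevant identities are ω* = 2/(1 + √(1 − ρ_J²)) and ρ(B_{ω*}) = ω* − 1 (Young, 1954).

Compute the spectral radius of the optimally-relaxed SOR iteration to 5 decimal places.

ρ_SOR = 0.95517

½·tridiag(1,0,1) at n=136: λ_k = cos(kπ/137); max |λ| at k=1 ⇒ ρ_J = cos(π/137) ≈ 0.99974.
√(1−ρ_J²) simplifies to sin(π/137) = 0.022929.
[ω*] 2 ÷ (1 + 0.022929) = 2 ÷ 1.022929 = 1.95517.
Hence ρ(B_{ω*}) = 1.95517 − 1 = 0.95517.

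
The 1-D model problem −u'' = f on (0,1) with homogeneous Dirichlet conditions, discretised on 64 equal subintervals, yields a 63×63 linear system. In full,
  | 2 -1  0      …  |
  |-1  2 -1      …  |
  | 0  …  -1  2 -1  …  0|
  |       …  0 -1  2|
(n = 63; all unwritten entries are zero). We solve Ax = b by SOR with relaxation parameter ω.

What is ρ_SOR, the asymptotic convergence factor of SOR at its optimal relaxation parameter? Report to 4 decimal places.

ρ_J = max_k |cos(kπ/64)| = cos(π/64) = 0.9988
√(1 − cos²(π/64)) = sin(π/64) ≈ 0.04907.
ω* = 2 / (1 + 0.04907) = 2 / 1.04907 ≈ 1.9065.
ρ_SOR = ω* − 1 ≈ 0.9065.

ρ_SOR = 0.9065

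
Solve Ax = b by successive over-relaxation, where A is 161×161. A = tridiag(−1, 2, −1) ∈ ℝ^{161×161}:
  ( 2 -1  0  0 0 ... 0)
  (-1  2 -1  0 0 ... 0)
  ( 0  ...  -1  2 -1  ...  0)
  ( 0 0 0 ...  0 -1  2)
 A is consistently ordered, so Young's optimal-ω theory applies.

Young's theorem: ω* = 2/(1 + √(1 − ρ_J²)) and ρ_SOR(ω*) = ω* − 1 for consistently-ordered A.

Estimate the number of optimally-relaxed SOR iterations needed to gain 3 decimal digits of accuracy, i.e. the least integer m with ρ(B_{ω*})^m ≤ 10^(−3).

m = 179

ρ_J = max_k |cos(kπ/162)| = cos(π/162) = 0.9998120
√(1−ρ_J²) = |sin(π/162)| = 0.0193913
ω* = 2 / (1 + 0.0193913) = 2 / 1.0193913 ≈ 1.9619551.
ρ_SOR = ω* − 1 = 1.9619551 − 1 = 0.9619551.
m ≥ 3·ln10 / (−ln 0.9619551) = 178.092; smallest integer m = 179.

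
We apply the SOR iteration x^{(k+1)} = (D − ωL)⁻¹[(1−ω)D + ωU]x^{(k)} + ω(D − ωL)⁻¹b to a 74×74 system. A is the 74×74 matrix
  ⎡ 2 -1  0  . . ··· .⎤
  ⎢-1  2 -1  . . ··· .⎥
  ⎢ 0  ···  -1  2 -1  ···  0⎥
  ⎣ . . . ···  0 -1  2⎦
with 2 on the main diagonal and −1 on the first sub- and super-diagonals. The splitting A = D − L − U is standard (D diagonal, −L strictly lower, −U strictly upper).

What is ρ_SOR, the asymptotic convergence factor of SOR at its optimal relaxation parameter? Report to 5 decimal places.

ρ_SOR = 0.91961

spectrum of D⁻¹(L+U) = {cos(kπ/75) : 1≤k≤74}; ρ_J = cos(π/75) = 0.99912.
√(1 − cos²(π/75)) = sin(π/75) ≈ 0.041876.
ω* = 2 / (1 + 0.041876) = 2 / 1.041876 ≈ 1.91961.
and ρ(B_{ω*}) = 1.91961 − 1 = 0.91961.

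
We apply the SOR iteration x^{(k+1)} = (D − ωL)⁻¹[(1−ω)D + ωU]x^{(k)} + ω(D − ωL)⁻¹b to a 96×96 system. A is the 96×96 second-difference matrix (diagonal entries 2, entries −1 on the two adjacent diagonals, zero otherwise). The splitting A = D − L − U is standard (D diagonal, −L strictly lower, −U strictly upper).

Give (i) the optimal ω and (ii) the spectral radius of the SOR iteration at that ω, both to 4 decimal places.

ω* = 1.9373, ρ_SOR = 0.9373

ρ_J = max_k |cos(kπ/97)| = cos(π/97) = 0.9995
√(1 − cos²(π/97)) = sin(π/97) ≈ 0.03238.
ω* = 2/(1+0.03238) = 1.9373
ρ(B_{ω*}) = ω*−1 = 0.9373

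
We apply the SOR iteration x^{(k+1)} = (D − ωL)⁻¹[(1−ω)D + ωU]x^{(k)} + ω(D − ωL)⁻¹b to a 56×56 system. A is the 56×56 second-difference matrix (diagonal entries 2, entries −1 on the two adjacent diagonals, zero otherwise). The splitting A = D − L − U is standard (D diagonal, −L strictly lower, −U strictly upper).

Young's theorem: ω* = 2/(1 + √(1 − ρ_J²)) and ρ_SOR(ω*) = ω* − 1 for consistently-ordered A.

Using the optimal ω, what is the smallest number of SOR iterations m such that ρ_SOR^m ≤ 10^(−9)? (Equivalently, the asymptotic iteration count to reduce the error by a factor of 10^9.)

m = 188

ρ_J = max_k |cos(kπ/57)| = cos(π/57) = 0.9984815
1 − cos²(π/57) = sin²(π/57) ⇒ √(1−ρ_J²) = sin(π/57) = 0.0550878.
ω* = 2 / (1 + 0.0550878) = 2 / 1.0550878 ≈ 1.8955768.
[ρ_SOR] ω* − 1 = 0.8955768.
(0.8955768)^m ≤ 10^{−9}  ⇒  m·ln(0.8955768) ≤ −9·ln10  ⇒  m ≥ 187.903  ⇒  m = 188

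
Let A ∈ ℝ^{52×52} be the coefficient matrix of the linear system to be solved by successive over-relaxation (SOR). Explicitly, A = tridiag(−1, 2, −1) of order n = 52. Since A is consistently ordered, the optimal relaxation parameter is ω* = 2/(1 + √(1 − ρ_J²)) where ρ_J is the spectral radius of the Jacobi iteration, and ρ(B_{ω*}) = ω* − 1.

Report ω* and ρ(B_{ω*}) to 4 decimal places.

ρ_J = max_k |cos(kπ/53)| = cos(π/53) = 0.9982
√(1−ρ_J²) simplifies to sin(π/53) = 0.05924.
ω* = 2/(1+0.05924) = 1.8881
ρ(B_{ω*}) = ω*−1 = 0.8881

ω* = 1.8881, ρ_SOR = 0.8881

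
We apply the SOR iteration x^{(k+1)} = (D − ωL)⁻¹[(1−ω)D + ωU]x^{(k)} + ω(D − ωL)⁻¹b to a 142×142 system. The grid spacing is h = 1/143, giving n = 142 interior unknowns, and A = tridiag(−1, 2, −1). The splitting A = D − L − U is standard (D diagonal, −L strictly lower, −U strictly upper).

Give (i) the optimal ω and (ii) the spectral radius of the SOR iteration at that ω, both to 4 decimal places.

ρ_J = max_k |cos(kπ/143)| = cos(π/143) = 0.9998
√(1−ρ_J²) = |sin(π/143)| = 0.02197
ω* = 2 / (1 + 0.02197) = 2 / 1.02197 ≈ 1.9570.
Hence ρ(B_{ω*}) = 1.9570 − 1 = 0.9570.

ω* = 1.9570, ρ_SOR = 0.9570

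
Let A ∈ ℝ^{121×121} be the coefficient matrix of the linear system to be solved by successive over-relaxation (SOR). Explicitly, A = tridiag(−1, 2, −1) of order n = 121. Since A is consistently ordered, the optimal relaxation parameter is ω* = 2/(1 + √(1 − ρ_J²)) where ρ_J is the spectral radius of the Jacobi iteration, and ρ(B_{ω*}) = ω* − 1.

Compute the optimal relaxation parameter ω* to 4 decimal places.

ω* = 1.9498

½·tridiag(1,0,1) at n=121: λ_k = cos(kπ/122); max |λ| at k=1 ⇒ ρ_J = cos(π/122) ≈ 0.9997.
1 − cos²(π/122) = sin²(π/122) ⇒ √(1−ρ_J²) = sin(π/122) = 0.02575.
[ω*] 2 ÷ (1 + 0.02575) = 2 ÷ 1.02575 = 1.9498.
ρ_SOR = ω* − 1 ≈ 0.9498.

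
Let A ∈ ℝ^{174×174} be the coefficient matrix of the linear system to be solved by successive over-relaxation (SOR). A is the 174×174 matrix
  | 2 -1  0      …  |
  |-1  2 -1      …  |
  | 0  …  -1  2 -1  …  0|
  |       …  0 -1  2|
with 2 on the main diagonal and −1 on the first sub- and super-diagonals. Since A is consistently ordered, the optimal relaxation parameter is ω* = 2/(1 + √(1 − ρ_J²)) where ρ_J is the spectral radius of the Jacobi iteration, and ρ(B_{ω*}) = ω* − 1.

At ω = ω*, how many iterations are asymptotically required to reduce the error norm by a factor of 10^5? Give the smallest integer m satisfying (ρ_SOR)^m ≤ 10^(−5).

m = 321

n=174: λ(B_J) = 1 − λ(A)/2 = cos(kπ/175); k=1 gives ρ_J = 0.9998389.
1 − cos²(π/175) = sin²(π/175) ⇒ √(1−ρ_J²) = sin(π/175) = 0.0179510.
Then 2/(1+√(1−ρ_J²)) = 2/(1+0.0179510); ω* = 2/1.0179510 = 1.9647311.
and ρ(B_{ω*}) = 1.9647311 − 1 = 0.9647311.
Need (0.9647311)^m ≤ 10^(−5): m ≥ 5·ln10/|ln 0.9647311| = 11.5129/0.0359059 = 320.641 ⇒ m = 321.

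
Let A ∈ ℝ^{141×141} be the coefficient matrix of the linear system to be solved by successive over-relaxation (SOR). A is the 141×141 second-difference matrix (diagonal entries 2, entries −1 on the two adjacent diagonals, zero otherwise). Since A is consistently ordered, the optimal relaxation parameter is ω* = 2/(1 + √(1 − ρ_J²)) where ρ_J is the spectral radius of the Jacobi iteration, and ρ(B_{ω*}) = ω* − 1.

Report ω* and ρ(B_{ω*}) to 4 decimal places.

ρ_J = max_k |cos(kπ/142)| = cos(π/142) = 0.9998
√(1−ρ_J²) = |sin(π/142)| = 0.02212
ω* = 2/(1+0.02212) = 1.9567
At ω = 1.9567 every |λ(B_ω)| = ω−1, so ρ_SOR = 0.9567.

ω* = 1.9567, ρ_SOR = 0.9567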